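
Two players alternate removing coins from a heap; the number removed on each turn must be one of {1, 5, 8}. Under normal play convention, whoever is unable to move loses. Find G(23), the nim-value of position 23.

2

n :  0  1  2  3  4  5  6  7  8  9 10 11 12 13 14 15 16 17 18 19 20 21 22 23
G :  0  1  0  1  0  1  0  1  2  3  2  3  2  0  1  0  1  0  1  0  1  2  3  2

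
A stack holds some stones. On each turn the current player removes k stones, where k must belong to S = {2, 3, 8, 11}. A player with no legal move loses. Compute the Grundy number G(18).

2

n :  0  1  2  3  4  5  6  7  8  9 10 11 12 13 14 15 16 17 18
G :  0  0  1  1  2  0  0  1  1  2  0  3  1  2  2  0  3  1  2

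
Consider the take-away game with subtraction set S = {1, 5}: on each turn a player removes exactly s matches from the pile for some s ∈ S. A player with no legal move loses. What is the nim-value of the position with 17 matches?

G(0) = 0
G(1) = mex{0} = 1
G(2) = mex{1} = 0
G(3) = mex{0} = 1
G(4) = mex{1} = 0
G(5) = mex{0,0} = 1
G(6) = mex{1,1} = 0
G(7) = mex{0,0} = 1
G(8) = mex{1,1} = 0
G(9) = mex{0,0} = 1
G(10) = mex{1,1} = 0
G(11) = mex{0,0} = 1
G(12) = mex{1,1} = 0
G(13) = mex{0,0} = 1
G(14) = mex{1,1} = 0
G(15) = mex{0,0} = 1
G(16) = mex{1,1} = 0
G(17) = mex{0,0} = 1

1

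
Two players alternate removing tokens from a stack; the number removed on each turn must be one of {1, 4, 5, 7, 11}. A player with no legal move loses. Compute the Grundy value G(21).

3

n :  0  1  2  3  4  5  6  7  8  9 10 11 12 13 14 15 16 17 18 19 20 21
G :  0  1  0  1  2  3  2  3  0  1  0  1  2  3  2  3  0  1  0  1  2  3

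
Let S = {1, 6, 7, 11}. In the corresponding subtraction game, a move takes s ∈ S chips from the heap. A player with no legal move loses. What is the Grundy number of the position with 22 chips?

n :  0  1  2  3  4  5  6  7  8  9 10 11 12 13 14 15 16 17 18 19 20 21 22
G :  0  1  0  1  0  1  2  3  2  3  2  3  0  1  0  1  0  1  2  3  2  3  2

2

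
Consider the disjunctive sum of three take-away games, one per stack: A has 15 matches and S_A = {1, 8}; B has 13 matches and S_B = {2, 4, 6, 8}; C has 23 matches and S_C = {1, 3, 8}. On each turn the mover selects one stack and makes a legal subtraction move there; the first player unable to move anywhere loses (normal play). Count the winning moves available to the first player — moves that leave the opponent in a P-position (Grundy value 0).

Stack A, S = {1, 8}:
n :  0  1  2  3  4  5  6  7  8  9 10 11 12 13 14 15
G :  0  1  0  1  0  1  0  1  2  0  1  0  1  0  1  0
G_A(15) = 0.
Stack B, S = {2, 4, 6, 8}:
n :  0  1  2  3  4  5  6  7  8  9 10 11 12 13
G :  0  0  1  1  2  2  3  3  4  4  0  0  1  1
G_B(13) = 1.
Stack C, S = {1, 3, 8}:
G(0) = 0
G(1) = mex{0} = 1
G(2) = mex{1} = 0
G(3) = mex{0,0} = 1
G(4) = mex{1,1} = 0
G(5) = mex{0,0} = 1
G(6) = mex{1,1} = 0
G(7) = mex{0,0} = 1
G(8) = mex{1,1,0} = 2
G(9) = mex{2,0,1} = 3
G(10) = mex{3,1,0} = 2
G(11) = mex{2,2,1} = 0
G(12) = mex{0,3,0} = 1
G(13) = mex{1,2,1} = 0
G(14) = mex{0,0,0} = 1
G(15) = mex{1,1,1} = 0
G(16) = mex{0,0,2} = 1
G(17) = mex{1,1,3} = 0
G(18) = mex{0,0,2} = 1
G(19) = mex{1,1,0} = 2
G(20) = mex{2,0,1} = 3
G(21) = mex{3,1,0} = 2
G(22) = mex{2,2,1} = 0
G(23) = mex{0,3,0} = 1
G_C(23) = 1.
Combined Grundy value = 0 ⊕ 1 ⊕ 1 = 0.
A winning move leaves total XOR = 0, i.e. changes one component's Grundy value g to g ⊕ X where X is the current total.
Stack A: target g' = 0⊕0 = 0, but every legal move changes the Grundy value (mex property), so 0 moves.
Stack B: target g' = 1⊕0 = 1, but every legal move changes the Grundy value (mex property), so 0 moves.
Stack C: target g' = 1⊕0 = 1, but every legal move changes the Grundy value (mex property), so 0 moves.

0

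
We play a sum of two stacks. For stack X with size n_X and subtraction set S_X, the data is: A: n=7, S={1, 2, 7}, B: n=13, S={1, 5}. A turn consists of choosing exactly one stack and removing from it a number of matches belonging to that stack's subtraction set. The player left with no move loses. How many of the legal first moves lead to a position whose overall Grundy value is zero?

Stack A, S = {1, 2, 7}:
G(0) = 0
G(1) = mex{0} = 1
G(2) = mex{1,0} = 2
G(3) = mex{2,1} = 0
G(4) = mex{0,2} = 1
G(5) = mex{1,0} = 2
G(6) = mex{2,1} = 0
G(7) = mex{0,2,0} = 1
G_A(7) = 1.
Stack B, S = {1, 5}:
n :  0  1  2  3  4  5  6  7  8  9 10 11 12 13
G :  0  1  0  1  0  1  0  1  0  1  0  1  0  1
G_B(13) = 1.
Combined Grundy value = 1 ⊕ 1 = 0.
A winning move leaves total XOR = 0, i.e. changes one component's Grundy value g to g ⊕ X where X is the current total.
Stack A: target g' = 1⊕0 = 1, but every legal move changes the Grundy value (mex property), so 0 moves.
Stack B: target g' = 1⊕0 = 1, but every legal move changes the Grundy value (mex property), so 0 moves.

0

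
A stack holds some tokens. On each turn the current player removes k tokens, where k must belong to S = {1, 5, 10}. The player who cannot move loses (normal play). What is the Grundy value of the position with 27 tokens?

2

G(0) = 0
G(1) = mex{0} = 1
G(2) = mex{1} = 0
G(3) = mex{0} = 1
G(4) = mex{1} = 0
G(5) = mex{0,0} = 1
G(6) = mex{1,1} = 0
G(7) = mex{0,0} = 1
G(8) = mex{1,1} = 0
G(9) = mex{0,0} = 1
G(10) = mex{1,1,0} = 2
G(11) = mex{2,0,1} = 3
G(12) = mex{3,1,0} = 2
G(13) = mex{2,0,1} = 3
G(14) = mex{3,1,0} = 2
G(15) = mex{2,2,1} = 0
G(16) = mex{0,3,0} = 1
G(17) = mex{1,2,1} = 0
G(18) = mex{0,3,0} = 1
G(19) = mex{1,2,1} = 0
G(20) = mex{0,0,2} = 1
G(21) = mex{1,1,3} = 0
G(22) = mex{0,0,2} = 1
G(23) = mex{1,1,3} = 0
G(24) = mex{0,0,2} = 1
G(25) = mex{1,1,0} = 2
G(26) = mex{2,0,1} = 3
G(27) = mex{3,1,0} = 2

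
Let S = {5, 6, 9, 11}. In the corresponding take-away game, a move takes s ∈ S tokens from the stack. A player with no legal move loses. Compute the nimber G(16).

G(0) = 0
G(1) = mex{} = 0
G(2) = mex{} = 0
G(3) = mex{} = 0
G(4) = mex{} = 0
G(5) = mex{0} = 1
G(6) = mex{0,0} = 1
G(7) = mex{0,0} = 1
G(8) = mex{0,0} = 1
G(9) = mex{0,0,0} = 1
G(10) = mex{1,0,0} = 2
G(11) = mex{1,1,0,0} = 2
G(12) = mex{1,1,0,0} = 2
G(13) = mex{1,1,0,0} = 2
G(14) = mex{1,1,1,0} = 2
G(15) = mex{2,1,1,0} = 3
G(16) = mex{2,2,1,1} = 0

0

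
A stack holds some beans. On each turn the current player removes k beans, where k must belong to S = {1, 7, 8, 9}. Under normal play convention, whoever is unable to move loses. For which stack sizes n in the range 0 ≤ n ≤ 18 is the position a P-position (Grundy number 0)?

G(0) = 0
G(1) = mex{0} = 1
G(2) = mex{1} = 0
G(3) = mex{0} = 1
G(4) = mex{1} = 0
G(5) = mex{0} = 1
G(6) = mex{1} = 0
G(7) = mex{0,0} = 1
G(8) = mex{1,1,0} = 2
G(9) = mex{2,0,1,0} = 3
G(10) = mex{3,1,0,1} = 2
G(11) = mex{2,0,1,0} = 3
G(12) = mex{3,1,0,1} = 2
G(13) = mex{2,0,1,0} = 3
G(14) = mex{3,1,0,1} = 2
G(15) = mex{2,2,1,0} = 3
G(16) = mex{3,3,2,1} = 0
G(17) = mex{0,2,3,2} = 1
G(18) = mex{1,3,2,3} = 0
P-positions are exactly the n with G(n) = 0.

0, 2, 4, 6, 16, 18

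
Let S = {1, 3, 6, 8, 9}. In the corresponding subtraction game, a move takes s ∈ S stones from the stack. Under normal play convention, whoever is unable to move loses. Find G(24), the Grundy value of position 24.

2

G(0) = 0
G(1) = mex{0} = 1
G(2) = mex{1} = 0
G(3) = mex{0,0} = 1
G(4) = mex{1,1} = 0
G(5) = mex{0,0} = 1
G(6) = mex{1,1,0} = 2
G(7) = mex{2,0,1} = 3
G(8) = mex{3,1,0,0} = 2
G(9) = mex{2,2,1,1,0} = 3
G(10) = mex{3,3,0,0,1} = 2
G(11) = mex{2,2,1,1,0} = 3
G(12) = mex{3,3,2,0,1} = 4
G(13) = mex{4,2,3,1,0} = 5
G(14) = mex{5,3,2,2,1} = 0
G(15) = mex{0,4,3,3,2} = 1
G(16) = mex{1,5,2,2,3} = 0
G(17) = mex{0,0,3,3,2} = 1
G(18) = mex{1,1,4,2,3} = 0
G(19) = mex{0,0,5,3,2} = 1
G(20) = mex{1,1,0,4,3} = 2
G(21) = mex{2,0,1,5,4} = 3
G(22) = mex{3,1,0,0,5} = 2
G(23) = mex{2,2,1,1,0} = 3
G(24) = mex{3,3,0,0,1} = 2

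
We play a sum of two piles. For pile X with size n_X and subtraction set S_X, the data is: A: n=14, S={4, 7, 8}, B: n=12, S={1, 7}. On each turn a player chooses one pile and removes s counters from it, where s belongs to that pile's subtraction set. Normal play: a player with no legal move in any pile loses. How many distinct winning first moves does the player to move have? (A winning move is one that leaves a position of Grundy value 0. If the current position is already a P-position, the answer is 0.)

0

Pile A, S = {4, 7, 8}:
G(0) = 0
G(1) = mex{} = 0
G(2) = mex{} = 0
G(3) = mex{} = 0
G(4) = mex{0} = 1
G(5) = mex{0} = 1
G(6) = mex{0} = 1
G(7) = mex{0,0} = 1
G(8) = mex{1,0,0} = 2
G(9) = mex{1,0,0} = 2
G(10) = mex{1,0,0} = 2
G(11) = mex{1,1,0} = 2
G(12) = mex{2,1,1} = 0
G(13) = mex{2,1,1} = 0
G(14) = mex{2,1,1} = 0
G_A(14) = 0.
Pile B, S = {1, 7}:
n :  0  1  2  3  4  5  6  7  8  9 10 11 12
G :  0  1  0  1  0  1  0  1  0  1  0  1  0
G_B(12) = 0.
Combined Grundy value = 0 ⊕ 0 = 0.
A winning move leaves total XOR = 0, i.e. changes one component's Grundy value g to g ⊕ X where X is the current total.
Pile A: target g' = 0⊕0 = 0, but every legal move changes the Grundy value (mex property), so 0 moves.
Pile B: target g' = 0⊕0 = 0, but every legal move changes the Grundy value (mex property), so 0 moves.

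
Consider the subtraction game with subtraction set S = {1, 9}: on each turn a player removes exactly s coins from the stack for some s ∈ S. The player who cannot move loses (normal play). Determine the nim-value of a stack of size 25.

1

G(0) = 0
G(1) = mex{0} = 1
G(2) = mex{1} = 0
G(3) = mex{0} = 1
G(4) = mex{1} = 0
G(5) = mex{0} = 1
G(6) = mex{1} = 0
G(7) = mex{0} = 1
G(8) = mex{1} = 0
G(9) = mex{0,0} = 1
G(10) = mex{1,1} = 0
G(11) = mex{0,0} = 1
G(12) = mex{1,1} = 0
G(13) = mex{0,0} = 1
G(14) = mex{1,1} = 0
G(15) = mex{0,0} = 1
G(16) = mex{1,1} = 0
G(17) = mex{0,0} = 1
G(18) = mex{1,1} = 0
G(19) = mex{0,0} = 1
G(20) = mex{1,1} = 0
G(21) = mex{0,0} = 1
G(22) = mex{1,1} = 0
G(23) = mex{0,0} = 1
G(24) = mex{1,1} = 0
G(25) = mex{0,0} = 1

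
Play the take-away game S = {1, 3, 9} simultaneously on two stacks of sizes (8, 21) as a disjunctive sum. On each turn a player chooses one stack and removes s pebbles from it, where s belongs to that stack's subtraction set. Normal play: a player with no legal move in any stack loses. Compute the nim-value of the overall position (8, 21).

All stacks use S = {1, 3, 9}:
n :  0  1  2  3  4  5  6  7  8  9 10 11 12 13 14 15 16 17 18 19 20 21
G :  0  1  0  1  0  1  0  1  0  1  0  1  0  1  0  1  0  1  0  1  0  1
Stack A: G(8) = 0.
Stack B: G(21) = 1.
Combined Grundy value = 0 ⊕ 1 = 1.

1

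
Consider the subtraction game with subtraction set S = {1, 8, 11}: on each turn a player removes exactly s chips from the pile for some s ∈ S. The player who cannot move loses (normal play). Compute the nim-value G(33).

3

G(0) = 0
G(1) = mex{0} = 1
G(2) = mex{1} = 0
G(3) = mex{0} = 1
G(4) = mex{1} = 0
G(5) = mex{0} = 1
G(6) = mex{1} = 0
G(7) = mex{0} = 1
G(8) = mex{1,0} = 2
G(9) = mex{2,1} = 0
G(10) = mex{0,0} = 1
G(11) = mex{1,1,0} = 2
G(12) = mex{2,0,1} = 3
G(13) = mex{3,1,0} = 2
G(14) = mex{2,0,1} = 3
G(15) = mex{3,1,0} = 2
G(16) = mex{2,2,1} = 0
G(17) = mex{0,0,0} = 1
G(18) = mex{1,1,1} = 0
G(19) = mex{0,2,2} = 1
G(20) = mex{1,3,0} = 2
G(21) = mex{2,2,1} = 0
G(22) = mex{0,3,2} = 1
G(23) = mex{1,2,3} = 0
G(24) = mex{0,0,2} = 1
G(25) = mex{1,1,3} = 0
G(26) = mex{0,0,2} = 1
G(27) = mex{1,1,0} = 2
G(28) = mex{2,2,1} = 0
G(29) = mex{0,0,0} = 1
G(30) = mex{1,1,1} = 0
G(31) = mex{0,0,2} = 1
G(32) = mex{1,1,0} = 2
G(33) = mex{2,0,1} = 3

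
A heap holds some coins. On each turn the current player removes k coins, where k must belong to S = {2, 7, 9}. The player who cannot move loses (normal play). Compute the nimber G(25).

3

n :  0  1  2  3  4  5  6  7  8  9 10 11 12 13 14 15 16 17 18 19 20 21 22 23 24 25
G :  0  0  1  1  0  0  1  1  2  2  3  3  2  2  3  0  0  1  1  0  0  1  1  2  2  3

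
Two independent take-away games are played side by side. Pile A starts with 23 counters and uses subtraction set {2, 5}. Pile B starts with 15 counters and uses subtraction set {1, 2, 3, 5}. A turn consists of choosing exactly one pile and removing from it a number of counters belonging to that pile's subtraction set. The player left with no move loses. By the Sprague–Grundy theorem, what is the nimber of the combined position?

Pile A, S = {2, 5}:
n :  0  1  2  3  4  5  6  7  8  9 10 11 12 13 14 15 16 17 18 19 20 21 22 23
G :  0  0  1  1  0  2  1  0  0  1  1  0  2  1  0  0  1  1  0  2  1  0  0  1
G_A(23) = 1.
Pile B, S = {1, 2, 3, 5}:
G(0) = 0
G(1) = mex{0} = 1
G(2) = mex{1,0} = 2
G(3) = mex{2,1,0} = 3
G(4) = mex{3,2,1} = 0
G(5) = mex{0,3,2,0} = 1
G(6) = mex{1,0,3,1} = 2
G(7) = mex{2,1,0,2} = 3
G(8) = mex{3,2,1,3} = 0
G(9) = mex{0,3,2,0} = 1
G(10) = mex{1,0,3,1} = 2
G(11) = mex{2,1,0,2} = 3
G(12) = mex{3,2,1,3} = 0
G(13) = mex{0,3,2,0} = 1
G(14) = mex{1,0,3,1} = 2
G(15) = mex{2,1,0,2} = 3
G_B(15) = 3.
Combined Grundy value = 1 ⊕ 3 = 2.

2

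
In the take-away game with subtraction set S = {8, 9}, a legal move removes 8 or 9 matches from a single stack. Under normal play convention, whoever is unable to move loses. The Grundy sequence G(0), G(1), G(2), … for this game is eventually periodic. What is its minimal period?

17

G(0) = 0
G(1) = mex{} = 0
G(2) = mex{} = 0
G(3) = mex{} = 0
G(4) = mex{} = 0
G(5) = mex{} = 0
G(6) = mex{} = 0
G(7) = mex{} = 0
G(8) = mex{0} = 1
G(9) = mex{0,0} = 1
G(10) = mex{0,0} = 1
G(11) = mex{0,0} = 1
G(12) = mex{0,0} = 1
G(13) = mex{0,0} = 1
G(14) = mex{0,0} = 1
G(15) = mex{0,0} = 1
G(16) = mex{1,0} = 2
G(17) = mex{1,1} = 0
G(18) = mex{1,1} = 0
G(19) = mex{1,1} = 0
G(20) = mex{1,1} = 0
G(21) = mex{1,1} = 0
G(22) = mex{1,1} = 0
G(23) = mex{1,1} = 0
G(24) = mex{2,1} = 0
G(25) = mex{0,2} = 1
G(26) = mex{0,0} = 1
G(27) = mex{0,0} = 1
G(28) = mex{0,0} = 1
G(29) = mex{0,0} = 1
G(30) = mex{0,0} = 1
G(31) = mex{0,0} = 1
G(32) = mex{0,0} = 1
G(33) = mex{1,0} = 2
G(34) = mex{1,1} = 0
G(35) = mex{1,1} = 0
G(n+17) = G(n) holds for n = 0,…,8 (a full window of length max(S) = 9), so the sequence is purely periodic with period 17.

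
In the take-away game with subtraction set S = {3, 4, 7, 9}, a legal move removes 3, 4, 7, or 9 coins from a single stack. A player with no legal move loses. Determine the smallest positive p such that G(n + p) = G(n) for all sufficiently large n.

G(0) = 0
G(1) = mex{} = 0
G(2) = mex{} = 0
G(3) = mex{0} = 1
G(4) = mex{0,0} = 1
G(5) = mex{0,0} = 1
G(6) = mex{1,0} = 2
G(7) = mex{1,1,0} = 2
G(8) = mex{1,1,0} = 2
G(9) = mex{2,1,0,0} = 3
G(10) = mex{2,2,1,0} = 3
G(11) = mex{2,2,1,0} = 3
G(12) = mex{3,2,1,1} = 0
G(13) = mex{3,3,2,1} = 0
G(14) = mex{3,3,2,1} = 0
G(15) = mex{0,3,2,2} = 1
G(16) = mex{0,0,3,2} = 1
G(17) = mex{0,0,3,2} = 1
G(18) = mex{1,0,3,3} = 2
G(19) = mex{1,1,0,3} = 2
G(20) = mex{1,1,0,3} = 2
G(21) = mex{2,1,0,0} = 3
G(22) = mex{2,2,1,0} = 3
G(23) = mex{2,2,1,0} = 3
G(24) = mex{3,2,1,1} = 0
G(25) = mex{3,3,2,1} = 0
G(n+12) = G(n) holds for n = 0,…,8 (a full window of length max(S) = 9), so the sequence is purely periodic with period 12.

12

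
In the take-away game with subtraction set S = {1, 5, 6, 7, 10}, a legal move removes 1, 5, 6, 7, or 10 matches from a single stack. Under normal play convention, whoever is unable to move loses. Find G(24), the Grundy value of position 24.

3

n :  0  1  2  3  4  5  6  7  8  9 10 11 12 13 14 15 16 17 18 19 20 21 22 23 24
G :  0  1  0  1  0  1  2  3  2  3  2  3  4  0  1  0  1  0  1  2  3  2  3  2  3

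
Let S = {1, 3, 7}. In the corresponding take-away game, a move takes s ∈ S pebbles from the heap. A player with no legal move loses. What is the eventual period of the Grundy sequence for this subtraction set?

2

G(0) = 0
G(1) = mex{0} = 1
G(2) = mex{1} = 0
G(3) = mex{0,0} = 1
G(4) = mex{1,1} = 0
G(5) = mex{0,0} = 1
G(6) = mex{1,1} = 0
G(7) = mex{0,0,0} = 1
G(8) = mex{1,1,1} = 0
G(9) = mex{0,0,0} = 1
G(10) = mex{1,1,1} = 0
G(11) = mex{0,0,0} = 1
G(12) = mex{1,1,1} = 0
G(13) = mex{0,0,0} = 1
G(14) = mex{1,1,1} = 0
G(n+2) = G(n) holds for n = 0,…,6 (a full window of length max(S) = 7), so the sequence is purely periodic with period 2.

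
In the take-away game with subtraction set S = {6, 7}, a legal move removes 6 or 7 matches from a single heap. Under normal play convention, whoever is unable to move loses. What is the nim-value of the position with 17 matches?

n :  0  1  2  3  4  5  6  7  8  9 10 11 12 13 14 15 16 17
G :  0  0  0  0  0  0  1  1  1  1  1  1  2  0  0  0  0  0

0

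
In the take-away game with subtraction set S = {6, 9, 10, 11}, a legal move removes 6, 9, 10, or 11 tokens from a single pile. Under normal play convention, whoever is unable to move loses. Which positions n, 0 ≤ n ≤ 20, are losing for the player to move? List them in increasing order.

0, 1, 2, 3, 4, 5, 17, 18, 19, 20

n :  0  1  2  3  4  5  6  7  8  9 10 11 12 13 14 15 16 17 18 19 20
G :  0  0  0  0  0  0  1  1  1  1  1  1  2  2  2  2  2  0  0  0  0
P-positions are exactly the n with G(n) = 0.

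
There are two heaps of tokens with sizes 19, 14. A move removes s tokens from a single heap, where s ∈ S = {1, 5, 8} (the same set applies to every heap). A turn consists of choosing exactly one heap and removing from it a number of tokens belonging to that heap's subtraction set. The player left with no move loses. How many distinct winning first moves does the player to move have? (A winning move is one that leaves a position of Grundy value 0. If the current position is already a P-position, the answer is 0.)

All heaps use S = {1, 5, 8}:
G(0) = 0
G(1) = mex{0} = 1
G(2) = mex{1} = 0
G(3) = mex{0} = 1
G(4) = mex{1} = 0
G(5) = mex{0,0} = 1
G(6) = mex{1,1} = 0
G(7) = mex{0,0} = 1
G(8) = mex{1,1,0} = 2
G(9) = mex{2,0,1} = 3
G(10) = mex{3,1,0} = 2
G(11) = mex{2,0,1} = 3
G(12) = mex{3,1,0} = 2
G(13) = mex{2,2,1} = 0
G(14) = mex{0,3,0} = 1
G(15) = mex{1,2,1} = 0
G(16) = mex{0,3,2} = 1
G(17) = mex{1,2,3} = 0
G(18) = mex{0,0,2} = 1
G(19) = mex{1,1,3} = 0
Heap A: G(19) = 0.
Heap B: G(14) = 1.
Combined Grundy value = 0 ⊕ 1 = 1.
A winning move leaves total XOR = 0, i.e. changes one component's Grundy value g to g ⊕ X where X is the current total.
Heap A: need g' = 0⊕1 = 1. Options: 19−1→G=1, 19−5→G=1, 19−8→G=3. Hits: 2.
Heap B: need g' = 1⊕1 = 0. Options: 14−1→G=0, 14−5→G=3, 14−8→G=0. Hits: 2.

4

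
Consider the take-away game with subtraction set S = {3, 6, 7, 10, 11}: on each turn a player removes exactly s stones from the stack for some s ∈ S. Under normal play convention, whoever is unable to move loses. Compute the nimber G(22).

n :  0  1  2  3  4  5  6  7  8  9 10 11 12 13 14 15 16 17 18 19 20 21 22
G :  0  0  0  1  1  1  2  2  2  3  3  3  4  4  0  0  0  1  1  1  2  2  2

2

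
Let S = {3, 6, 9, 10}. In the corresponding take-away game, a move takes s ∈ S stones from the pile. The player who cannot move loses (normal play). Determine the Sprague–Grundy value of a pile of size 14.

n :  0  1  2  3  4  5  6  7  8  9 10 11 12 13 14
G :  0  0  0  1  1  1  2  2  2  3  3  3  4  0  0

0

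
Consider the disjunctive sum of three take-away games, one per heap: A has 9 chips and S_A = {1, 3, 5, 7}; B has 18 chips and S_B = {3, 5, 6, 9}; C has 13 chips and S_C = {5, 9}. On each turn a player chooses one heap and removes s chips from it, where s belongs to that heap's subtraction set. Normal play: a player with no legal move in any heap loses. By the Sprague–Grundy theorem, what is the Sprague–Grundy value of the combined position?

Heap A, S = {1, 3, 5, 7}:
n : 0 1 2 3 4 5 6 7 8 9
G : 0 1 0 1 0 1 0 1 0 1
G_A(9) = 1.
Heap B, S = {3, 5, 6, 9}:
n :  0  1  2  3  4  5  6  7  8  9 10 11 12 13 14 15 16 17 18
G :  0  0  0  1  1  1  2  2  2  3  3  3  0  0  0  1  1  1  2
G_B(18) = 2.
Heap C, S = {5, 9}:
G(0) = 0
G(1) = mex{} = 0
G(2) = mex{} = 0
G(3) = mex{} = 0
G(4) = mex{} = 0
G(5) = mex{0} = 1
G(6) = mex{0} = 1
G(7) = mex{0} = 1
G(8) = mex{0} = 1
G(9) = mex{0,0} = 1
G(10) = mex{1,0} = 2
G(11) = mex{1,0} = 2
G(12) = mex{1,0} = 2
G(13) = mex{1,0} = 2
G_C(13) = 2.
Combined Grundy value = 1 ⊕ 2 ⊕ 2 = 1.

1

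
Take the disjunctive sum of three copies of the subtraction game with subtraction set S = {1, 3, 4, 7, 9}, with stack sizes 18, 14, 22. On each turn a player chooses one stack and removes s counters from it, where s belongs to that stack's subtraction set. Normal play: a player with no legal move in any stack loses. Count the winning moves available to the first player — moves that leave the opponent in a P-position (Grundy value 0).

0

All stacks use S = {1, 3, 4, 7, 9}:
G(0) = 0
G(1) = mex{0} = 1
G(2) = mex{1} = 0
G(3) = mex{0,0} = 1
G(4) = mex{1,1,0} = 2
G(5) = mex{2,0,1} = 3
G(6) = mex{3,1,0} = 2
G(7) = mex{2,2,1,0} = 3
G(8) = mex{3,3,2,1} = 0
G(9) = mex{0,2,3,0,0} = 1
G(10) = mex{1,3,2,1,1} = 0
G(11) = mex{0,0,3,2,0} = 1
G(12) = mex{1,1,0,3,1} = 2
G(13) = mex{2,0,1,2,2} = 3
G(14) = mex{3,1,0,3,3} = 2
G(15) = mex{2,2,1,0,2} = 3
G(16) = mex{3,3,2,1,3} = 0
G(17) = mex{0,2,3,0,0} = 1
G(18) = mex{1,3,2,1,1} = 0
G(19) = mex{0,0,3,2,0} = 1
G(20) = mex{1,1,0,3,1} = 2
G(21) = mex{2,0,1,2,2} = 3
G(22) = mex{3,1,0,3,3} = 2
Stack A: G(18) = 0.
Stack B: G(14) = 2.
Stack C: G(22) = 2.
Combined Grundy value = 0 ⊕ 2 ⊕ 2 = 0.
A winning move leaves total XOR = 0, i.e. changes one component's Grundy value g to g ⊕ X where X is the current total.
Stack A: target g' = 0⊕0 = 0, but every legal move changes the Grundy value (mex property), so 0 moves.
Stack B: target g' = 2⊕0 = 2, but every legal move changes the Grundy value (mex property), so 0 moves.
Stack C: target g' = 2⊕0 = 2, but every legal move changes the Grundy value (mex property), so 0 moves.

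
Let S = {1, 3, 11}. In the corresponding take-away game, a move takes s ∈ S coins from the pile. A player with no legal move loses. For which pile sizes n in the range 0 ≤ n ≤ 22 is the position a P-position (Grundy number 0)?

0, 2, 4, 6, 8, 10, 12, 14, 16, 18, 20, 22

G(0) = 0
G(1) = mex{0} = 1
G(2) = mex{1} = 0
G(3) = mex{0,0} = 1
G(4) = mex{1,1} = 0
G(5) = mex{0,0} = 1
G(6) = mex{1,1} = 0
G(7) = mex{0,0} = 1
G(8) = mex{1,1} = 0
G(9) = mex{0,0} = 1
G(10) = mex{1,1} = 0
G(11) = mex{0,0,0} = 1
G(12) = mex{1,1,1} = 0
G(13) = mex{0,0,0} = 1
G(14) = mex{1,1,1} = 0
G(15) = mex{0,0,0} = 1
G(16) = mex{1,1,1} = 0
G(17) = mex{0,0,0} = 1
G(18) = mex{1,1,1} = 0
G(19) = mex{0,0,0} = 1
G(20) = mex{1,1,1} = 0
G(21) = mex{0,0,0} = 1
G(22) = mex{1,1,1} = 0
P-positions are exactly the n with G(n) = 0.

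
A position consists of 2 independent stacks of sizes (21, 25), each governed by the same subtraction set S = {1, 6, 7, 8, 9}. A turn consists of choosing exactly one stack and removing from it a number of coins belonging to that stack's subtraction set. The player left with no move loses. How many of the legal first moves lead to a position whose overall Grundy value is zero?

0

All stacks use S = {1, 6, 7, 8, 9}:
G(0) = 0
G(1) = mex{0} = 1
G(2) = mex{1} = 0
G(3) = mex{0} = 1
G(4) = mex{1} = 0
G(5) = mex{0} = 1
G(6) = mex{1,0} = 2
G(7) = mex{2,1,0} = 3
G(8) = mex{3,0,1,0} = 2
G(9) = mex{2,1,0,1,0} = 3
G(10) = mex{3,0,1,0,1} = 2
G(11) = mex{2,1,0,1,0} = 3
G(12) = mex{3,2,1,0,1} = 4
G(13) = mex{4,3,2,1,0} = 5
G(14) = mex{5,2,3,2,1} = 0
G(15) = mex{0,3,2,3,2} = 1
G(16) = mex{1,2,3,2,3} = 0
G(17) = mex{0,3,2,3,2} = 1
G(18) = mex{1,4,3,2,3} = 0
G(19) = mex{0,5,4,3,2} = 1
G(20) = mex{1,0,5,4,3} = 2
G(21) = mex{2,1,0,5,4} = 3
G(22) = mex{3,0,1,0,5} = 2
G(23) = mex{2,1,0,1,0} = 3
G(24) = mex{3,0,1,0,1} = 2
G(25) = mex{2,1,0,1,0} = 3
Stack A: G(21) = 3.
Stack B: G(25) = 3.
Combined Grundy value = 3 ⊕ 3 = 0.
A winning move leaves total XOR = 0, i.e. changes one component's Grundy value g to g ⊕ X where X is the current total.
Stack A: target g' = 3⊕0 = 3, but every legal move changes the Grundy value (mex property), so 0 moves.
Stack B: target g' = 3⊕0 = 3, but every legal move changes the Grundy value (mex property), so 0 moves.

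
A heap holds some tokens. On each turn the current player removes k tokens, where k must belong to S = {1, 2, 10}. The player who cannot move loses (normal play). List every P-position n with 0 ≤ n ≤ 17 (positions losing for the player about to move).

0, 3, 6, 9, 12, 15

G(0) = 0
G(1) = mex{0} = 1
G(2) = mex{1,0} = 2
G(3) = mex{2,1} = 0
G(4) = mex{0,2} = 1
G(5) = mex{1,0} = 2
G(6) = mex{2,1} = 0
G(7) = mex{0,2} = 1
G(8) = mex{1,0} = 2
G(9) = mex{2,1} = 0
G(10) = mex{0,2,0} = 1
G(11) = mex{1,0,1} = 2
G(12) = mex{2,1,2} = 0
G(13) = mex{0,2,0} = 1
G(14) = mex{1,0,1} = 2
G(15) = mex{2,1,2} = 0
G(16) = mex{0,2,0} = 1
G(17) = mex{1,0,1} = 2
P-positions are exactly the n with G(n) = 0.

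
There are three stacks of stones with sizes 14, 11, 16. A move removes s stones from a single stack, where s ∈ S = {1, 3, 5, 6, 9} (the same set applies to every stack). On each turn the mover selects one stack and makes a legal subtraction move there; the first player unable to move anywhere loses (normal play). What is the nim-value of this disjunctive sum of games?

3

All stacks use S = {1, 3, 5, 6, 9}:
n :  0  1  2  3  4  5  6  7  8  9 10 11 12 13 14 15 16
G :  0  1  0  1  0  1  2  3  2  3  2  3  0  1  0  1  0
Stack A: G(14) = 0.
Stack B: G(11) = 3.
Stack C: G(16) = 0.
Combined Grundy value = 0 ⊕ 3 ⊕ 0 = 3.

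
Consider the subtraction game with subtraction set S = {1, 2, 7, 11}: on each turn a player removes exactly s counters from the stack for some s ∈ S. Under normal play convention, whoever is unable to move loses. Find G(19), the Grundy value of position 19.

1

n :  0  1  2  3  4  5  6  7  8  9 10 11 12 13 14 15 16 17 18 19
G :  0  1  2  0  1  2  0  1  2  0  1  2  0  1  2  0  1  2  0  1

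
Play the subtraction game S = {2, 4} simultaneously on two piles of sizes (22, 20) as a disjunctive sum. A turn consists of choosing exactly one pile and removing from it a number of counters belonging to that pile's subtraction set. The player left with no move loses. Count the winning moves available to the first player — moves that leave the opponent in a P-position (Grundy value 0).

All piles use S = {2, 4}:
n :  0  1  2  3  4  5  6  7  8  9 10 11 12 13 14 15 16 17 18 19 20 21 22
G :  0  0  1  1  2  2  0  0  1  1  2  2  0  0  1  1  2  2  0  0  1  1  2
Pile A: G(22) = 2.
Pile B: G(20) = 1.
Combined Grundy value = 2 ⊕ 1 = 3.
A winning move leaves total XOR = 0, i.e. changes one component's Grundy value g to g ⊕ X where X is the current total.
Pile A: need g' = 2⊕3 = 1. Options: 22−2→G=1, 22−4→G=0. Hits: 1.
Pile B: need g' = 1⊕3 = 2. Options: 20−2→G=0, 20−4→G=2. Hits: 1.

2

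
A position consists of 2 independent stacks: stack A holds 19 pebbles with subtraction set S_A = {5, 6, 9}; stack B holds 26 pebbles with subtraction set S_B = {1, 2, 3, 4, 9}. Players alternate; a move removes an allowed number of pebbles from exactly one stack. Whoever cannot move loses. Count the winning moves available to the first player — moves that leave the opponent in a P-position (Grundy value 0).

Stack A, S = {5, 6, 9}:
n :  0  1  2  3  4  5  6  7  8  9 10 11 12 13 14 15 16 17 18 19
G :  0  0  0  0  0  1  1  1  1  1  2  2  2  2  0  0  0  0  0  1
G_A(19) = 1.
Stack B, S = {1, 2, 3, 4, 9}:
n :  0  1  2  3  4  5  6  7  8  9 10 11 12 13 14 15 16 17 18 19 20 21 22 23 24 25 26
G :  0  1  2  3  4  0  1  2  3  4  0  1  2  3  4  0  1  2  3  4  0  1  2  3  4  0  1
G_B(26) = 1.
Combined Grundy value = 1 ⊕ 1 = 0.
A winning move leaves total XOR = 0, i.e. changes one component's Grundy value g to g ⊕ X where X is the current total.
Stack A: target g' = 1⊕0 = 1, but every legal move changes the Grundy value (mex property), so 0 moves.
Stack B: target g' = 1⊕0 = 1, but every legal move changes the Grundy value (mex property), so 0 moves.

0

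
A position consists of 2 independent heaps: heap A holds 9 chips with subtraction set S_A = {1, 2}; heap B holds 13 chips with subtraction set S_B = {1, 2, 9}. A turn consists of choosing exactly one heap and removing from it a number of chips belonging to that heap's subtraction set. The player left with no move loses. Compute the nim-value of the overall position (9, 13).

Heap A, S = {1, 2}:
G(0) = 0
G(1) = mex{0} = 1
G(2) = mex{1,0} = 2
G(3) = mex{2,1} = 0
G(4) = mex{0,2} = 1
G(5) = mex{1,0} = 2
G(6) = mex{2,1} = 0
G(7) = mex{0,2} = 1
G(8) = mex{1,0} = 2
G(9) = mex{2,1} = 0
G_A(9) = 0.
Heap B, S = {1, 2, 9}:
G(0) = 0
G(1) = mex{0} = 1
G(2) = mex{1,0} = 2
G(3) = mex{2,1} = 0
G(4) = mex{0,2} = 1
G(5) = mex{1,0} = 2
G(6) = mex{2,1} = 0
G(7) = mex{0,2} = 1
G(8) = mex{1,0} = 2
G(9) = mex{2,1,0} = 3
G(10) = mex{3,2,1} = 0
G(11) = mex{0,3,2} = 1
G(12) = mex{1,0,0} = 2
G(13) = mex{2,1,1} = 0
G_B(13) = 0.
Combined Grundy value = 0 ⊕ 0 = 0.

0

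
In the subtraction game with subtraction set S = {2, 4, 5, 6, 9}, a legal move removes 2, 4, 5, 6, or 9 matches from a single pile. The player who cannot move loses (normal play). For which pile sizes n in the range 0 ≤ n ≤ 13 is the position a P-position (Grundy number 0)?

n :  0  1  2  3  4  5  6  7  8  9 10 11 12 13
G :  0  0  1  1  2  2  3  3  0  4  1  0  2  1
P-positions are exactly the n with G(n) = 0.

0, 1, 8, 11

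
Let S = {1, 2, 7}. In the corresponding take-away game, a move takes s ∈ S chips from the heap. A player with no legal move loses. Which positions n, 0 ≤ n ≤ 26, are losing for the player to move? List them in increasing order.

G(0) = 0
G(1) = mex{0} = 1
G(2) = mex{1,0} = 2
G(3) = mex{2,1} = 0
G(4) = mex{0,2} = 1
G(5) = mex{1,0} = 2
G(6) = mex{2,1} = 0
G(7) = mex{0,2,0} = 1
G(8) = mex{1,0,1} = 2
G(9) = mex{2,1,2} = 0
G(10) = mex{0,2,0} = 1
G(11) = mex{1,0,1} = 2
G(12) = mex{2,1,2} = 0
G(13) = mex{0,2,0} = 1
G(14) = mex{1,0,1} = 2
G(15) = mex{2,1,2} = 0
G(16) = mex{0,2,0} = 1
G(17) = mex{1,0,1} = 2
G(18) = mex{2,1,2} = 0
G(19) = mex{0,2,0} = 1
G(20) = mex{1,0,1} = 2
G(21) = mex{2,1,2} = 0
G(22) = mex{0,2,0} = 1
G(23) = mex{1,0,1} = 2
G(24) = mex{2,1,2} = 0
G(25) = mex{0,2,0} = 1
G(26) = mex{1,0,1} = 2
P-positions are exactly the n with G(n) = 0.

0, 3, 6, 9, 12, 15, 18, 21, 24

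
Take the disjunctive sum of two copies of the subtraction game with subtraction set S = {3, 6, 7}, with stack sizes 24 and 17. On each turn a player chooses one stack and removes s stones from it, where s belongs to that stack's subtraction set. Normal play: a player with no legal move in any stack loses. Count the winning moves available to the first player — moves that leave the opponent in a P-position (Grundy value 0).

3

All stacks use S = {3, 6, 7}:
G(0) = 0
G(1) = mex{} = 0
G(2) = mex{} = 0
G(3) = mex{0} = 1
G(4) = mex{0} = 1
G(5) = mex{0} = 1
G(6) = mex{1,0} = 2
G(7) = mex{1,0,0} = 2
G(8) = mex{1,0,0} = 2
G(9) = mex{2,1,0} = 3
G(10) = mex{2,1,1} = 0
G(11) = mex{2,1,1} = 0
G(12) = mex{3,2,1} = 0
G(13) = mex{0,2,2} = 1
G(14) = mex{0,2,2} = 1
G(15) = mex{0,3,2} = 1
G(16) = mex{1,0,3} = 2
G(17) = mex{1,0,0} = 2
G(18) = mex{1,0,0} = 2
G(19) = mex{2,1,0} = 3
G(20) = mex{2,1,1} = 0
G(21) = mex{2,1,1} = 0
G(22) = mex{3,2,1} = 0
G(23) = mex{0,2,2} = 1
G(24) = mex{0,2,2} = 1
Stack A: G(24) = 1.
Stack B: G(17) = 2.
Combined Grundy value = 1 ⊕ 2 = 3.
A winning move leaves total XOR = 0, i.e. changes one component's Grundy value g to g ⊕ X where X is the current total.
Stack A: need g' = 1⊕3 = 2. Options: 24−3→G=0, 24−6→G=2, 24−7→G=2. Hits: 2.
Stack B: need g' = 2⊕3 = 1. Options: 17−3→G=1, 17−6→G=0, 17−7→G=0. Hits: 1.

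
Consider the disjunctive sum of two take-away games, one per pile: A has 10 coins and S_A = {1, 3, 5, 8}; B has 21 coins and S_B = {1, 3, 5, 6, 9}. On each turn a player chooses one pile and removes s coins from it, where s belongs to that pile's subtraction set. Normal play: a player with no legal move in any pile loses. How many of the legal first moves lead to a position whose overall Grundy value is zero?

Pile A, S = {1, 3, 5, 8}:
n :  0  1  2  3  4  5  6  7  8  9 10
G :  0  1  0  1  0  1  0  1  2  3  2
G_A(10) = 2.
Pile B, S = {1, 3, 5, 6, 9}:
G(0) = 0
G(1) = mex{0} = 1
G(2) = mex{1} = 0
G(3) = mex{0,0} = 1
G(4) = mex{1,1} = 0
G(5) = mex{0,0,0} = 1
G(6) = mex{1,1,1,0} = 2
G(7) = mex{2,0,0,1} = 3
G(8) = mex{3,1,1,0} = 2
G(9) = mex{2,2,0,1,0} = 3
G(10) = mex{3,3,1,0,1} = 2
G(11) = mex{2,2,2,1,0} = 3
G(12) = mex{3,3,3,2,1} = 0
G(13) = mex{0,2,2,3,0} = 1
G(14) = mex{1,3,3,2,1} = 0
G(15) = mex{0,0,2,3,2} = 1
G(16) = mex{1,1,3,2,3} = 0
G(17) = mex{0,0,0,3,2} = 1
G(18) = mex{1,1,1,0,3} = 2
G(19) = mex{2,0,0,1,2} = 3
G(20) = mex{3,1,1,0,3} = 2
G(21) = mex{2,2,0,1,0} = 3
G_B(21) = 3.
Combined Grundy value = 2 ⊕ 3 = 1.
A winning move leaves total XOR = 0, i.e. changes one component's Grundy value g to g ⊕ X where X is the current total.
Pile A: need g' = 2⊕1 = 3. Options: 10−1→G=3, 10−3→G=1, 10−5→G=1, 10−8→G=0. Hits: 1.
Pile B: need g' = 3⊕1 = 2. Options: 21−1→G=2, 21−3→G=2, 21−5→G=0, 21−6→G=1, 21−9→G=0. Hits: 2.

3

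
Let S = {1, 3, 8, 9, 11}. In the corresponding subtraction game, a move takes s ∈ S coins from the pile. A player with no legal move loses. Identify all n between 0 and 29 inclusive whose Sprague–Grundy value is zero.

0, 2, 4, 6, 16, 18, 20, 22

G(0) = 0
G(1) = mex{0} = 1
G(2) = mex{1} = 0
G(3) = mex{0,0} = 1
G(4) = mex{1,1} = 0
G(5) = mex{0,0} = 1
G(6) = mex{1,1} = 0
G(7) = mex{0,0} = 1
G(8) = mex{1,1,0} = 2
G(9) = mex{2,0,1,0} = 3
G(10) = mex{3,1,0,1} = 2
G(11) = mex{2,2,1,0,0} = 3
G(12) = mex{3,3,0,1,1} = 2
G(13) = mex{2,2,1,0,0} = 3
G(14) = mex{3,3,0,1,1} = 2
G(15) = mex{2,2,1,0,0} = 3
G(16) = mex{3,3,2,1,1} = 0
G(17) = mex{0,2,3,2,0} = 1
G(18) = mex{1,3,2,3,1} = 0
G(19) = mex{0,0,3,2,2} = 1
G(20) = mex{1,1,2,3,3} = 0
G(21) = mex{0,0,3,2,2} = 1
G(22) = mex{1,1,2,3,3} = 0
G(23) = mex{0,0,3,2,2} = 1
G(24) = mex{1,1,0,3,3} = 2
G(25) = mex{2,0,1,0,2} = 3
G(26) = mex{3,1,0,1,3} = 2
G(27) = mex{2,2,1,0,0} = 3
G(28) = mex{3,3,0,1,1} = 2
G(29) = mex{2,2,1,0,0} = 3
P-positions are exactly the n with G(n) = 0.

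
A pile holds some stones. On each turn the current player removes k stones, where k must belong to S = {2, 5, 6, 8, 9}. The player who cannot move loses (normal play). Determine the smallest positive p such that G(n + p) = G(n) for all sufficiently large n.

14

G(0) = 0
G(1) = mex{} = 0
G(2) = mex{0} = 1
G(3) = mex{0} = 1
G(4) = mex{1} = 0
G(5) = mex{1,0} = 2
G(6) = mex{0,0,0} = 1
G(7) = mex{2,1,0} = 3
G(8) = mex{1,1,1,0} = 2
G(9) = mex{3,0,1,0,0} = 2
G(10) = mex{2,2,0,1,0} = 3
G(11) = mex{2,1,2,1,1} = 0
G(12) = mex{3,3,1,0,1} = 2
G(13) = mex{0,2,3,2,0} = 1
G(14) = mex{2,2,2,1,2} = 0
G(15) = mex{1,3,2,3,1} = 0
G(16) = mex{0,0,3,2,3} = 1
G(17) = mex{0,2,0,2,2} = 1
G(18) = mex{1,1,2,3,2} = 0
G(19) = mex{1,0,1,0,3} = 2
G(20) = mex{0,0,0,2,0} = 1
G(21) = mex{2,1,0,1,2} = 3
G(22) = mex{1,1,1,0,1} = 2
G(23) = mex{3,0,1,0,0} = 2
G(24) = mex{2,2,0,1,0} = 3
G(25) = mex{2,1,2,1,1} = 0
G(26) = mex{3,3,1,0,1} = 2
G(27) = mex{0,2,3,2,0} = 1
G(28) = mex{2,2,2,1,2} = 0
G(29) = mex{1,3,2,3,1} = 0
G(n+14) = G(n) holds for n = 0,…,8 (a full window of length max(S) = 9), so the sequence is purely periodic with period 14.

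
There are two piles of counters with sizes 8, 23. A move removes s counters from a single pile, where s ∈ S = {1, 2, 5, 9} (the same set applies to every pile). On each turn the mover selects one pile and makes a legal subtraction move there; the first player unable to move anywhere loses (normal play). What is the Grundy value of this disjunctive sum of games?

2

All piles use S = {1, 2, 5, 9}:
G(0) = 0
G(1) = mex{0} = 1
G(2) = mex{1,0} = 2
G(3) = mex{2,1} = 0
G(4) = mex{0,2} = 1
G(5) = mex{1,0,0} = 2
G(6) = mex{2,1,1} = 0
G(7) = mex{0,2,2} = 1
G(8) = mex{1,0,0} = 2
G(9) = mex{2,1,1,0} = 3
G(10) = mex{3,2,2,1} = 0
G(11) = mex{0,3,0,2} = 1
G(12) = mex{1,0,1,0} = 2
G(13) = mex{2,1,2,1} = 0
G(14) = mex{0,2,3,2} = 1
G(15) = mex{1,0,0,0} = 2
G(16) = mex{2,1,1,1} = 0
G(17) = mex{0,2,2,2} = 1
G(18) = mex{1,0,0,3} = 2
G(19) = mex{2,1,1,0} = 3
G(20) = mex{3,2,2,1} = 0
G(21) = mex{0,3,0,2} = 1
G(22) = mex{1,0,1,0} = 2
G(23) = mex{2,1,2,1} = 0
Pile A: G(8) = 2.
Pile B: G(23) = 0.
Combined Grundy value = 2 ⊕ 0 = 2.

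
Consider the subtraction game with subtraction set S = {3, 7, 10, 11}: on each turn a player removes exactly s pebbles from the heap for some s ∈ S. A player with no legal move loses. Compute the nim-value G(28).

0

n :  0  1  2  3  4  5  6  7  8  9 10 11 12 13 14 15 16 17 18 19 20 21 22 23 24 25 26 27 28
G :  0  0  0  1  1  1  0  2  2  1  3  3  2  2  0  0  3  1  1  0  0  2  1  1  3  2  2  2  0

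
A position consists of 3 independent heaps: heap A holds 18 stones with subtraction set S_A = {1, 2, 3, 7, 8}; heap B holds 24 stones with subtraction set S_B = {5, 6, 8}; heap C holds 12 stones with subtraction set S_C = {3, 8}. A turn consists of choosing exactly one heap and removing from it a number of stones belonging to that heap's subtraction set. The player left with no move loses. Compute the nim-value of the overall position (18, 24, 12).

2

Heap A, S = {1, 2, 3, 7, 8}:
n :  0  1  2  3  4  5  6  7  8  9 10 11 12 13 14 15 16 17 18
G :  0  1  2  3  0  1  2  3  4  0  1  2  3  0  1  2  3  4  0
G_A(18) = 0.
Heap B, S = {5, 6, 8}:
n :  0  1  2  3  4  5  6  7  8  9 10 11 12 13 14 15 16 17 18 19 20 21 22 23 24
G :  0  0  0  0  0  1  1  1  1  1  2  2  2  0  0  0  0  0  1  1  1  1  1  2  2
G_B(24) = 2.
Heap C, S = {3, 8}:
G(0) = 0
G(1) = mex{} = 0
G(2) = mex{} = 0
G(3) = mex{0} = 1
G(4) = mex{0} = 1
G(5) = mex{0} = 1
G(6) = mex{1} = 0
G(7) = mex{1} = 0
G(8) = mex{1,0} = 2
G(9) = mex{0,0} = 1
G(10) = mex{0,0} = 1
G(11) = mex{2,1} = 0
G(12) = mex{1,1} = 0
G_C(12) = 0.
Combined Grundy value = 0 ⊕ 2 ⊕ 0 = 2.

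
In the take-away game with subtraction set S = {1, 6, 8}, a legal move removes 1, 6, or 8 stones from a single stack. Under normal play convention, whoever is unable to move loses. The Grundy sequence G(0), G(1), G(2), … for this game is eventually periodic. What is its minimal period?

G(0) = 0
G(1) = mex{0} = 1
G(2) = mex{1} = 0
G(3) = mex{0} = 1
G(4) = mex{1} = 0
G(5) = mex{0} = 1
G(6) = mex{1,0} = 2
G(7) = mex{2,1} = 0
G(8) = mex{0,0,0} = 1
G(9) = mex{1,1,1} = 0
G(10) = mex{0,0,0} = 1
G(11) = mex{1,1,1} = 0
G(12) = mex{0,2,0} = 1
G(13) = mex{1,0,1} = 2
G(14) = mex{2,1,2} = 0
G(15) = mex{0,0,0} = 1
G(16) = mex{1,1,1} = 0
G(n+7) = G(n) holds for n = 0,…,7 (a full window of length max(S) = 8), so the sequence is purely periodic with period 7.

7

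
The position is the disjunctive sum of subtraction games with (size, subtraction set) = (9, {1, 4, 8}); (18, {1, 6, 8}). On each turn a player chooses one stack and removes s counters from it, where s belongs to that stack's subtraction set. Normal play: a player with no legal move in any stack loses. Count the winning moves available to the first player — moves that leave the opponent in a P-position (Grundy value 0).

1

Stack A, S = {1, 4, 8}:
n : 0 1 2 3 4 5 6 7 8 9
G : 0 1 0 1 2 0 1 0 1 2
G_A(9) = 2.
Stack B, S = {1, 6, 8}:
n :  0  1  2  3  4  5  6  7  8  9 10 11 12 13 14 15 16 17 18
G :  0  1  0  1  0  1  2  0  1  0  1  0  1  2  0  1  0  1  0
G_B(18) = 0.
Combined Grundy value = 2 ⊕ 0 = 2.
A winning move leaves total XOR = 0, i.e. changes one component's Grundy value g to g ⊕ X where X is the current total.
Stack A: need g' = 2⊕2 = 0. Options: 9−1→G=1, 9−4→G=0, 9−8→G=1. Hits: 1.
Stack B: need g' = 0⊕2 = 2. Options: 18−1→G=1, 18−6→G=1, 18−8→G=1. Hits: 0.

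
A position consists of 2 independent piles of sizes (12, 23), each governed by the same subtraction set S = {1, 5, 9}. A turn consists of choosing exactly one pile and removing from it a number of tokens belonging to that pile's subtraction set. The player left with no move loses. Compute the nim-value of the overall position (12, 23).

All piles use S = {1, 5, 9}:
G(0) = 0
G(1) = mex{0} = 1
G(2) = mex{1} = 0
G(3) = mex{0} = 1
G(4) = mex{1} = 0
G(5) = mex{0,0} = 1
G(6) = mex{1,1} = 0
G(7) = mex{0,0} = 1
G(8) = mex{1,1} = 0
G(9) = mex{0,0,0} = 1
G(10) = mex{1,1,1} = 0
G(11) = mex{0,0,0} = 1
G(12) = mex{1,1,1} = 0
G(13) = mex{0,0,0} = 1
G(14) = mex{1,1,1} = 0
G(15) = mex{0,0,0} = 1
G(16) = mex{1,1,1} = 0
G(17) = mex{0,0,0} = 1
G(18) = mex{1,1,1} = 0
G(19) = mex{0,0,0} = 1
G(20) = mex{1,1,1} = 0
G(21) = mex{0,0,0} = 1
G(22) = mex{1,1,1} = 0
G(23) = mex{0,0,0} = 1
Pile A: G(12) = 0.
Pile B: G(23) = 1.
Combined Grundy value = 0 ⊕ 1 = 1.

1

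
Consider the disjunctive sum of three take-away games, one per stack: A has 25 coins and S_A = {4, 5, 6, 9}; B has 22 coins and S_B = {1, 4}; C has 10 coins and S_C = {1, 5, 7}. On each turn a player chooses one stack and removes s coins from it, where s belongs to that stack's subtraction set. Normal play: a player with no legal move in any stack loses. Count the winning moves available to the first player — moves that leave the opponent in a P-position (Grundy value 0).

Stack A, S = {4, 5, 6, 9}:
G(0) = 0
G(1) = mex{} = 0
G(2) = mex{} = 0
G(3) = mex{} = 0
G(4) = mex{0} = 1
G(5) = mex{0,0} = 1
G(6) = mex{0,0,0} = 1
G(7) = mex{0,0,0} = 1
G(8) = mex{1,0,0} = 2
G(9) = mex{1,1,0,0} = 2
G(10) = mex{1,1,1,0} = 2
G(11) = mex{1,1,1,0} = 2
G(12) = mex{2,1,1,0} = 3
G(13) = mex{2,2,1,1} = 0
G(14) = mex{2,2,2,1} = 0
G(15) = mex{2,2,2,1} = 0
G(16) = mex{3,2,2,1} = 0
G(17) = mex{0,3,2,2} = 1
G(18) = mex{0,0,3,2} = 1
G(19) = mex{0,0,0,2} = 1
G(20) = mex{0,0,0,2} = 1
G(21) = mex{1,0,0,3} = 2
G(22) = mex{1,1,0,0} = 2
G(23) = mex{1,1,1,0} = 2
G(24) = mex{1,1,1,0} = 2
G(25) = mex{2,1,1,0} = 3
G_A(25) = 3.
Stack B, S = {1, 4}:
G(0) = 0
G(1) = mex{0} = 1
G(2) = mex{1} = 0
G(3) = mex{0} = 1
G(4) = mex{1,0} = 2
G(5) = mex{2,1} = 0
G(6) = mex{0,0} = 1
G(7) = mex{1,1} = 0
G(8) = mex{0,2} = 1
G(9) = mex{1,0} = 2
G(10) = mex{2,1} = 0
G(11) = mex{0,0} = 1
G(12) = mex{1,1} = 0
G(13) = mex{0,2} = 1
G(14) = mex{1,0} = 2
G(15) = mex{2,1} = 0
G(16) = mex{0,0} = 1
G(17) = mex{1,1} = 0
G(18) = mex{0,2} = 1
G(19) = mex{1,0} = 2
G(20) = mex{2,1} = 0
G(21) = mex{0,0} = 1
G(22) = mex{1,1} = 0
G_B(22) = 0.
Stack C, S = {1, 5, 7}:
n :  0  1  2  3  4  5  6  7  8  9 10
G :  0  1  0  1  0  1  0  1  0  1  0
G_C(10) = 0.
Combined Grundy value = 3 ⊕ 0 ⊕ 0 = 3.
A winning move leaves total XOR = 0, i.e. changes one component's Grundy value g to g ⊕ X where X is the current total.
Stack A: need g' = 3⊕3 = 0. Options: 25−4→G=2, 25−5→G=1, 25−6→G=1, 25−9→G=0. Hits: 1.
Stack B: need g' = 0⊕3 = 3. Options: 22−1→G=1, 22−4→G=1. Hits: 0.
Stack C: need g' = 0⊕3 = 3. Options: 10−1→G=1, 10−5→G=1, 10−7→G=1. Hits: 0.

1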